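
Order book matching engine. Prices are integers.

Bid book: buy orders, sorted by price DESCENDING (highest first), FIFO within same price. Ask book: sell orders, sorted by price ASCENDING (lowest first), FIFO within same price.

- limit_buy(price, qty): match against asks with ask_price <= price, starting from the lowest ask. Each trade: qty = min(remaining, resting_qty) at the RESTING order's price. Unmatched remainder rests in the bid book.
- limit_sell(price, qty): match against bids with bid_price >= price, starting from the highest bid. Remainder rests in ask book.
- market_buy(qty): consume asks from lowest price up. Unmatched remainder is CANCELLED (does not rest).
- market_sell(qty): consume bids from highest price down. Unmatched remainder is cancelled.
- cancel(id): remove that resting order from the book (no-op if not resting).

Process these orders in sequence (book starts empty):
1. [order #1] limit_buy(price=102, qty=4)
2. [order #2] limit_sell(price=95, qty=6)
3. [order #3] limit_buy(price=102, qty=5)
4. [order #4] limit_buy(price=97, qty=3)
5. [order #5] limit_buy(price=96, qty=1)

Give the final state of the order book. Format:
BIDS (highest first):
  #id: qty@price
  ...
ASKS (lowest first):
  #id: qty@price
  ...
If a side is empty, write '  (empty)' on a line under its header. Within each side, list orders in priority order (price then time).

Answer: BIDS (highest first):
  #3: 3@102
  #4: 3@97
  #5: 1@96
ASKS (lowest first):
  (empty)

Derivation:
After op 1 [order #1] limit_buy(price=102, qty=4): fills=none; bids=[#1:4@102] asks=[-]
After op 2 [order #2] limit_sell(price=95, qty=6): fills=#1x#2:4@102; bids=[-] asks=[#2:2@95]
After op 3 [order #3] limit_buy(price=102, qty=5): fills=#3x#2:2@95; bids=[#3:3@102] asks=[-]
After op 4 [order #4] limit_buy(price=97, qty=3): fills=none; bids=[#3:3@102 #4:3@97] asks=[-]
After op 5 [order #5] limit_buy(price=96, qty=1): fills=none; bids=[#3:3@102 #4:3@97 #5:1@96] asks=[-]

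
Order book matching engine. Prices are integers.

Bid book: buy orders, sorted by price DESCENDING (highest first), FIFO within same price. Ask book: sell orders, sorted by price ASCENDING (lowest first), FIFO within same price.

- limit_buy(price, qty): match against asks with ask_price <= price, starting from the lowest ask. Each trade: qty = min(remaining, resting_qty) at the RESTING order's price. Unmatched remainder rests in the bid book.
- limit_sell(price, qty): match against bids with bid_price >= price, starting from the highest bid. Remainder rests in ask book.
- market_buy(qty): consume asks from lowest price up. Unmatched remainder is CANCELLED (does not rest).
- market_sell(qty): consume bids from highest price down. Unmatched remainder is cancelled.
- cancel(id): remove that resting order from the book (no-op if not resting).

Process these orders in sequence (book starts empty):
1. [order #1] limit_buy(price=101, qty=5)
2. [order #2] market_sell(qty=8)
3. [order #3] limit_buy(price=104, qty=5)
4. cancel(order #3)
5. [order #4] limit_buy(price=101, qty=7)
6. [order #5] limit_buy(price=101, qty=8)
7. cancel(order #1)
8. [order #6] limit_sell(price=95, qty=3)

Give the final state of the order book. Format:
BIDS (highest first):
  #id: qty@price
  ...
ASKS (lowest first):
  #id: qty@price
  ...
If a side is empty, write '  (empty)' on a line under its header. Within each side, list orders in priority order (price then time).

After op 1 [order #1] limit_buy(price=101, qty=5): fills=none; bids=[#1:5@101] asks=[-]
After op 2 [order #2] market_sell(qty=8): fills=#1x#2:5@101; bids=[-] asks=[-]
After op 3 [order #3] limit_buy(price=104, qty=5): fills=none; bids=[#3:5@104] asks=[-]
After op 4 cancel(order #3): fills=none; bids=[-] asks=[-]
After op 5 [order #4] limit_buy(price=101, qty=7): fills=none; bids=[#4:7@101] asks=[-]
After op 6 [order #5] limit_buy(price=101, qty=8): fills=none; bids=[#4:7@101 #5:8@101] asks=[-]
After op 7 cancel(order #1): fills=none; bids=[#4:7@101 #5:8@101] asks=[-]
After op 8 [order #6] limit_sell(price=95, qty=3): fills=#4x#6:3@101; bids=[#4:4@101 #5:8@101] asks=[-]

Answer: BIDS (highest first):
  #4: 4@101
  #5: 8@101
ASKS (lowest first):
  (empty)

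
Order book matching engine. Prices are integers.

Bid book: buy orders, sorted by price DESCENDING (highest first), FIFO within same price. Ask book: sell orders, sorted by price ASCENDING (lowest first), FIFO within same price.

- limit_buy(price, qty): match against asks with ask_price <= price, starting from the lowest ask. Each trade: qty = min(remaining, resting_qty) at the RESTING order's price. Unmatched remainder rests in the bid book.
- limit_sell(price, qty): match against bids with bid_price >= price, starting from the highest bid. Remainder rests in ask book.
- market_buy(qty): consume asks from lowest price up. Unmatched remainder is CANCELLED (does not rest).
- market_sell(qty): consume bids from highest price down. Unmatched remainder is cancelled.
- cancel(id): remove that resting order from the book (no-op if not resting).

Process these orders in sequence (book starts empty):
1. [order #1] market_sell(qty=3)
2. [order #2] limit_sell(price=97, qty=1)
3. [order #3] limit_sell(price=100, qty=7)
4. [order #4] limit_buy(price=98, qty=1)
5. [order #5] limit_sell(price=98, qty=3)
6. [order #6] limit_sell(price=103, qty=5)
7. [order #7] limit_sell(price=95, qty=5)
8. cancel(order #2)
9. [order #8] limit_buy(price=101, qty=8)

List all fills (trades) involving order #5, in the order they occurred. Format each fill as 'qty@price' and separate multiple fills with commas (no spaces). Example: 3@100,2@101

Answer: 3@98

Derivation:
After op 1 [order #1] market_sell(qty=3): fills=none; bids=[-] asks=[-]
After op 2 [order #2] limit_sell(price=97, qty=1): fills=none; bids=[-] asks=[#2:1@97]
After op 3 [order #3] limit_sell(price=100, qty=7): fills=none; bids=[-] asks=[#2:1@97 #3:7@100]
After op 4 [order #4] limit_buy(price=98, qty=1): fills=#4x#2:1@97; bids=[-] asks=[#3:7@100]
After op 5 [order #5] limit_sell(price=98, qty=3): fills=none; bids=[-] asks=[#5:3@98 #3:7@100]
After op 6 [order #6] limit_sell(price=103, qty=5): fills=none; bids=[-] asks=[#5:3@98 #3:7@100 #6:5@103]
After op 7 [order #7] limit_sell(price=95, qty=5): fills=none; bids=[-] asks=[#7:5@95 #5:3@98 #3:7@100 #6:5@103]
After op 8 cancel(order #2): fills=none; bids=[-] asks=[#7:5@95 #5:3@98 #3:7@100 #6:5@103]
After op 9 [order #8] limit_buy(price=101, qty=8): fills=#8x#7:5@95 #8x#5:3@98; bids=[-] asks=[#3:7@100 #6:5@103]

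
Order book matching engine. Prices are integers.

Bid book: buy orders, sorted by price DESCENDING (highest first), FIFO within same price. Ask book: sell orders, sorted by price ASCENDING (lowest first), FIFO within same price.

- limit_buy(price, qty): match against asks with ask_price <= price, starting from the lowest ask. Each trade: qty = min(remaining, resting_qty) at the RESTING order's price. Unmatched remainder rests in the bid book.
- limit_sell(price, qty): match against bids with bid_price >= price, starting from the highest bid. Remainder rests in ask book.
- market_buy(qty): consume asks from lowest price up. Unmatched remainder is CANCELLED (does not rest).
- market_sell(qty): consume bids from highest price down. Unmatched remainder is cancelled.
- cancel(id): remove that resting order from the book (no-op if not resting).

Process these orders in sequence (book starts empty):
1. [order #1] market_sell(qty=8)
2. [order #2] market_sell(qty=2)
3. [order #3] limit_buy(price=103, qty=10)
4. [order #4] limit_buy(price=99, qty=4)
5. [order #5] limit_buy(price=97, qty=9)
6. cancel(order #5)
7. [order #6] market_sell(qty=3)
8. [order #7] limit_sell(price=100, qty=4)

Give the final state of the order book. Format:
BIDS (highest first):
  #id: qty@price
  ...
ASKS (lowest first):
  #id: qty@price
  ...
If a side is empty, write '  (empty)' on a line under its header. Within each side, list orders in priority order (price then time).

Answer: BIDS (highest first):
  #3: 3@103
  #4: 4@99
ASKS (lowest first):
  (empty)

Derivation:
After op 1 [order #1] market_sell(qty=8): fills=none; bids=[-] asks=[-]
After op 2 [order #2] market_sell(qty=2): fills=none; bids=[-] asks=[-]
After op 3 [order #3] limit_buy(price=103, qty=10): fills=none; bids=[#3:10@103] asks=[-]
After op 4 [order #4] limit_buy(price=99, qty=4): fills=none; bids=[#3:10@103 #4:4@99] asks=[-]
After op 5 [order #5] limit_buy(price=97, qty=9): fills=none; bids=[#3:10@103 #4:4@99 #5:9@97] asks=[-]
After op 6 cancel(order #5): fills=none; bids=[#3:10@103 #4:4@99] asks=[-]
After op 7 [order #6] market_sell(qty=3): fills=#3x#6:3@103; bids=[#3:7@103 #4:4@99] asks=[-]
After op 8 [order #7] limit_sell(price=100, qty=4): fills=#3x#7:4@103; bids=[#3:3@103 #4:4@99] asks=[-]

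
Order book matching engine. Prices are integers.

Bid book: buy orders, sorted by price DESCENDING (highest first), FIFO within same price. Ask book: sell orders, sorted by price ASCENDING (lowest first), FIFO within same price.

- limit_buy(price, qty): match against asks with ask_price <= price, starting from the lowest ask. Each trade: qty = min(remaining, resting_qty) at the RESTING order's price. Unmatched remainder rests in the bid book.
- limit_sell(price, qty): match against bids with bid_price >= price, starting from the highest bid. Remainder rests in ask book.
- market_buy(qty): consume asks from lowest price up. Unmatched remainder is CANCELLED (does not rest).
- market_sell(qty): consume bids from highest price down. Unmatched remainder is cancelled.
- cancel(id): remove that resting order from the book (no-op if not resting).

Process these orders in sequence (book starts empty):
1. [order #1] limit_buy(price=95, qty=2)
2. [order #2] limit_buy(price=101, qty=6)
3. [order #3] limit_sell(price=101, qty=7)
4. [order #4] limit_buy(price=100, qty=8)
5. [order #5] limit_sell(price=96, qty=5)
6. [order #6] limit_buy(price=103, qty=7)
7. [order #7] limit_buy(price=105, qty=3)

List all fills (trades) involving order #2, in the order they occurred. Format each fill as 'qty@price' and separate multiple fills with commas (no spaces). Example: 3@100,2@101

After op 1 [order #1] limit_buy(price=95, qty=2): fills=none; bids=[#1:2@95] asks=[-]
After op 2 [order #2] limit_buy(price=101, qty=6): fills=none; bids=[#2:6@101 #1:2@95] asks=[-]
After op 3 [order #3] limit_sell(price=101, qty=7): fills=#2x#3:6@101; bids=[#1:2@95] asks=[#3:1@101]
After op 4 [order #4] limit_buy(price=100, qty=8): fills=none; bids=[#4:8@100 #1:2@95] asks=[#3:1@101]
After op 5 [order #5] limit_sell(price=96, qty=5): fills=#4x#5:5@100; bids=[#4:3@100 #1:2@95] asks=[#3:1@101]
After op 6 [order #6] limit_buy(price=103, qty=7): fills=#6x#3:1@101; bids=[#6:6@103 #4:3@100 #1:2@95] asks=[-]
After op 7 [order #7] limit_buy(price=105, qty=3): fills=none; bids=[#7:3@105 #6:6@103 #4:3@100 #1:2@95] asks=[-]

Answer: 6@101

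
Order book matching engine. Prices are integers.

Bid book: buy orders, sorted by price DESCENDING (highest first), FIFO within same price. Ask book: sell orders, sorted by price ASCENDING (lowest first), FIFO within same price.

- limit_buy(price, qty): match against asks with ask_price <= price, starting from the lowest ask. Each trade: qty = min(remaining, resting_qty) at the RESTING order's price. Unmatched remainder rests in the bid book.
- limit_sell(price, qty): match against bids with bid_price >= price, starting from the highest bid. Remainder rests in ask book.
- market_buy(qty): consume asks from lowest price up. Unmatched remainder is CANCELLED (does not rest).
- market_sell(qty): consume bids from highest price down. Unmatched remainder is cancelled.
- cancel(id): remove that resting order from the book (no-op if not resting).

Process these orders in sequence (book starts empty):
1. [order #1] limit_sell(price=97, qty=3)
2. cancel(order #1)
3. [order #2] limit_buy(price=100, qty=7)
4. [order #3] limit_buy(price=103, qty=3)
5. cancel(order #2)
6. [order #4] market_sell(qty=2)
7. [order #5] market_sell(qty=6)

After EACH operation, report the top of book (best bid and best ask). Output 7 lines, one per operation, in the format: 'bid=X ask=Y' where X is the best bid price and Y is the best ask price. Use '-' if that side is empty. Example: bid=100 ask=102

Answer: bid=- ask=97
bid=- ask=-
bid=100 ask=-
bid=103 ask=-
bid=103 ask=-
bid=103 ask=-
bid=- ask=-

Derivation:
After op 1 [order #1] limit_sell(price=97, qty=3): fills=none; bids=[-] asks=[#1:3@97]
After op 2 cancel(order #1): fills=none; bids=[-] asks=[-]
After op 3 [order #2] limit_buy(price=100, qty=7): fills=none; bids=[#2:7@100] asks=[-]
After op 4 [order #3] limit_buy(price=103, qty=3): fills=none; bids=[#3:3@103 #2:7@100] asks=[-]
After op 5 cancel(order #2): fills=none; bids=[#3:3@103] asks=[-]
After op 6 [order #4] market_sell(qty=2): fills=#3x#4:2@103; bids=[#3:1@103] asks=[-]
After op 7 [order #5] market_sell(qty=6): fills=#3x#5:1@103; bids=[-] asks=[-]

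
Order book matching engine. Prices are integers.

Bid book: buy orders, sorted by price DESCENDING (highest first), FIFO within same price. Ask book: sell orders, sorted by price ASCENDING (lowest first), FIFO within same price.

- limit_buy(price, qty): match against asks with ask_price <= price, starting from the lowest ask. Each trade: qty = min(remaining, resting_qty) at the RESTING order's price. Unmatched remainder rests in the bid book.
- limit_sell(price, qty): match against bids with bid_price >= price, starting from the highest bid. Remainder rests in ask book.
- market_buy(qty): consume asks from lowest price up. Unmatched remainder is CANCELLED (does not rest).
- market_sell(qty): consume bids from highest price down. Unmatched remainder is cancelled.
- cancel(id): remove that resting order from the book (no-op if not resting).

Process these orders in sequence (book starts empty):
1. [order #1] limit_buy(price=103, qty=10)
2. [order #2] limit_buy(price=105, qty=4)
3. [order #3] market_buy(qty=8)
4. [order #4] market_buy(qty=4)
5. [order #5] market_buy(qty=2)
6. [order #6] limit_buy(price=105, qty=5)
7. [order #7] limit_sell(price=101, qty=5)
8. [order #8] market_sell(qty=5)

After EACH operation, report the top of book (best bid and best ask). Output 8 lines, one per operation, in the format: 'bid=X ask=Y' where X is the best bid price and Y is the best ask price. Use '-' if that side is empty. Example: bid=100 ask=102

After op 1 [order #1] limit_buy(price=103, qty=10): fills=none; bids=[#1:10@103] asks=[-]
After op 2 [order #2] limit_buy(price=105, qty=4): fills=none; bids=[#2:4@105 #1:10@103] asks=[-]
After op 3 [order #3] market_buy(qty=8): fills=none; bids=[#2:4@105 #1:10@103] asks=[-]
After op 4 [order #4] market_buy(qty=4): fills=none; bids=[#2:4@105 #1:10@103] asks=[-]
After op 5 [order #5] market_buy(qty=2): fills=none; bids=[#2:4@105 #1:10@103] asks=[-]
After op 6 [order #6] limit_buy(price=105, qty=5): fills=none; bids=[#2:4@105 #6:5@105 #1:10@103] asks=[-]
After op 7 [order #7] limit_sell(price=101, qty=5): fills=#2x#7:4@105 #6x#7:1@105; bids=[#6:4@105 #1:10@103] asks=[-]
After op 8 [order #8] market_sell(qty=5): fills=#6x#8:4@105 #1x#8:1@103; bids=[#1:9@103] asks=[-]

Answer: bid=103 ask=-
bid=105 ask=-
bid=105 ask=-
bid=105 ask=-
bid=105 ask=-
bid=105 ask=-
bid=105 ask=-
bid=103 ask=-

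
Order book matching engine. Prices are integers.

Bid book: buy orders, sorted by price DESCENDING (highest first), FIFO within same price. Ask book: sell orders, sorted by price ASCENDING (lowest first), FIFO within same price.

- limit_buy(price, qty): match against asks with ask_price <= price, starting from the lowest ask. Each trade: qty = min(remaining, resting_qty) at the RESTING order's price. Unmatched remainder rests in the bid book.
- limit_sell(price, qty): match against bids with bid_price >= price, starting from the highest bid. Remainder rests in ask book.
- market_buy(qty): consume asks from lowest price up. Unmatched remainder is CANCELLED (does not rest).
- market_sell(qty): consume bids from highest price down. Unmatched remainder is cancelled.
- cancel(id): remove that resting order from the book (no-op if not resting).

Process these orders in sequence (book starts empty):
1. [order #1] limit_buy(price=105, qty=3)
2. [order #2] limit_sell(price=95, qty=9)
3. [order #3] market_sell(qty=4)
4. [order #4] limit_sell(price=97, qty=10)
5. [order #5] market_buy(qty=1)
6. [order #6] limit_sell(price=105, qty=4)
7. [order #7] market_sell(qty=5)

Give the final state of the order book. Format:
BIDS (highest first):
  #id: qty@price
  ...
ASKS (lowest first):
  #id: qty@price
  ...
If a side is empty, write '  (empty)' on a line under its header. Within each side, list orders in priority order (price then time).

Answer: BIDS (highest first):
  (empty)
ASKS (lowest first):
  #2: 5@95
  #4: 10@97
  #6: 4@105

Derivation:
After op 1 [order #1] limit_buy(price=105, qty=3): fills=none; bids=[#1:3@105] asks=[-]
After op 2 [order #2] limit_sell(price=95, qty=9): fills=#1x#2:3@105; bids=[-] asks=[#2:6@95]
After op 3 [order #3] market_sell(qty=4): fills=none; bids=[-] asks=[#2:6@95]
After op 4 [order #4] limit_sell(price=97, qty=10): fills=none; bids=[-] asks=[#2:6@95 #4:10@97]
After op 5 [order #5] market_buy(qty=1): fills=#5x#2:1@95; bids=[-] asks=[#2:5@95 #4:10@97]
After op 6 [order #6] limit_sell(price=105, qty=4): fills=none; bids=[-] asks=[#2:5@95 #4:10@97 #6:4@105]
After op 7 [order #7] market_sell(qty=5): fills=none; bids=[-] asks=[#2:5@95 #4:10@97 #6:4@105]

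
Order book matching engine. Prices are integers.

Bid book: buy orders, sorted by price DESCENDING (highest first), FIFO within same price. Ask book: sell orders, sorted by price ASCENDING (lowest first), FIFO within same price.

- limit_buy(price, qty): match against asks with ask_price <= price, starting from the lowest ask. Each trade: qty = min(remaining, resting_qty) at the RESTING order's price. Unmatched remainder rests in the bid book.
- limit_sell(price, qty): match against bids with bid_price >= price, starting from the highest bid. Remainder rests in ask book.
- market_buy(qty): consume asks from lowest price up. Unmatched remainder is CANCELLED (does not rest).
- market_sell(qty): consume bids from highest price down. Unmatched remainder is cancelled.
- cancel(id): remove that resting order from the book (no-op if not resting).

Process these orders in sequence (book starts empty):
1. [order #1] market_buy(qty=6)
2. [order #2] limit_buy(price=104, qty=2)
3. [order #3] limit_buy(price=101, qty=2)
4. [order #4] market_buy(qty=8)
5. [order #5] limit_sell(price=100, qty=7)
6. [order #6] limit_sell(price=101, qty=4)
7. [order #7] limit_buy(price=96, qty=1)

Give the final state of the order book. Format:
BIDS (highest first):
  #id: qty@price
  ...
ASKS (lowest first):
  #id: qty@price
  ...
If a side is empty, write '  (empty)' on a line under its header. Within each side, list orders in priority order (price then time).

Answer: BIDS (highest first):
  #7: 1@96
ASKS (lowest first):
  #5: 3@100
  #6: 4@101

Derivation:
After op 1 [order #1] market_buy(qty=6): fills=none; bids=[-] asks=[-]
After op 2 [order #2] limit_buy(price=104, qty=2): fills=none; bids=[#2:2@104] asks=[-]
After op 3 [order #3] limit_buy(price=101, qty=2): fills=none; bids=[#2:2@104 #3:2@101] asks=[-]
After op 4 [order #4] market_buy(qty=8): fills=none; bids=[#2:2@104 #3:2@101] asks=[-]
After op 5 [order #5] limit_sell(price=100, qty=7): fills=#2x#5:2@104 #3x#5:2@101; bids=[-] asks=[#5:3@100]
After op 6 [order #6] limit_sell(price=101, qty=4): fills=none; bids=[-] asks=[#5:3@100 #6:4@101]
After op 7 [order #7] limit_buy(price=96, qty=1): fills=none; bids=[#7:1@96] asks=[#5:3@100 #6:4@101]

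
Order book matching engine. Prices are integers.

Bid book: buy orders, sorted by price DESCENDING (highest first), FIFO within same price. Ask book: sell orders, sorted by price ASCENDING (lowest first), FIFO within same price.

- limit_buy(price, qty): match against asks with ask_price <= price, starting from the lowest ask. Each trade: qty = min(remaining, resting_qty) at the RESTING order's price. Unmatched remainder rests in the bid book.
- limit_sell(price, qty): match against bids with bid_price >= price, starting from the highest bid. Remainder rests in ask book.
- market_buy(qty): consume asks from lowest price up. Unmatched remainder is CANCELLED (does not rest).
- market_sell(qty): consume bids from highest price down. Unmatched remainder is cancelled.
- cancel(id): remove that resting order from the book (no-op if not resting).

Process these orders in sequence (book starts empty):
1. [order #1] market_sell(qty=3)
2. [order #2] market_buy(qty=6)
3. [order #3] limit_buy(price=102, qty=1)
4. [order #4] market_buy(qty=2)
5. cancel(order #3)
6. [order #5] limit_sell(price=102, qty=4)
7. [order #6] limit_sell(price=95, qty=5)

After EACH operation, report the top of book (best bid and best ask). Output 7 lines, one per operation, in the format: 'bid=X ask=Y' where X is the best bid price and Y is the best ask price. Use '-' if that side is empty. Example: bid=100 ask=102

Answer: bid=- ask=-
bid=- ask=-
bid=102 ask=-
bid=102 ask=-
bid=- ask=-
bid=- ask=102
bid=- ask=95

Derivation:
After op 1 [order #1] market_sell(qty=3): fills=none; bids=[-] asks=[-]
After op 2 [order #2] market_buy(qty=6): fills=none; bids=[-] asks=[-]
After op 3 [order #3] limit_buy(price=102, qty=1): fills=none; bids=[#3:1@102] asks=[-]
After op 4 [order #4] market_buy(qty=2): fills=none; bids=[#3:1@102] asks=[-]
After op 5 cancel(order #3): fills=none; bids=[-] asks=[-]
After op 6 [order #5] limit_sell(price=102, qty=4): fills=none; bids=[-] asks=[#5:4@102]
After op 7 [order #6] limit_sell(price=95, qty=5): fills=none; bids=[-] asks=[#6:5@95 #5:4@102]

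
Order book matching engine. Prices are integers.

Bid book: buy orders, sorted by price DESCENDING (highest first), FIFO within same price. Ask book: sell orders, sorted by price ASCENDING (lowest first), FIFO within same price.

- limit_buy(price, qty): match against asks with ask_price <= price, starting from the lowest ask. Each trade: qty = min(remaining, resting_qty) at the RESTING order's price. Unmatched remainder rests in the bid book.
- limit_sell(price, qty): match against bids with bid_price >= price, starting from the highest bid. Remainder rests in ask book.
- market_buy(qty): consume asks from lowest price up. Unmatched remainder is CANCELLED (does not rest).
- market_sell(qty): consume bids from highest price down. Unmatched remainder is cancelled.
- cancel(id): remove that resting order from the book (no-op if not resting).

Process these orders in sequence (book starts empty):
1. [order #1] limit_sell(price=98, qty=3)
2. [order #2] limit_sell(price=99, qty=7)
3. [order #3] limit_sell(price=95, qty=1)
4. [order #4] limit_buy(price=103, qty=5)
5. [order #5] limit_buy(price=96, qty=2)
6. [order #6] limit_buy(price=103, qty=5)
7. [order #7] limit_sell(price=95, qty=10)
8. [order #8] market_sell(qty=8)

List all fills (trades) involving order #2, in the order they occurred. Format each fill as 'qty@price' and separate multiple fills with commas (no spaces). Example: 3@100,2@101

After op 1 [order #1] limit_sell(price=98, qty=3): fills=none; bids=[-] asks=[#1:3@98]
After op 2 [order #2] limit_sell(price=99, qty=7): fills=none; bids=[-] asks=[#1:3@98 #2:7@99]
After op 3 [order #3] limit_sell(price=95, qty=1): fills=none; bids=[-] asks=[#3:1@95 #1:3@98 #2:7@99]
After op 4 [order #4] limit_buy(price=103, qty=5): fills=#4x#3:1@95 #4x#1:3@98 #4x#2:1@99; bids=[-] asks=[#2:6@99]
After op 5 [order #5] limit_buy(price=96, qty=2): fills=none; bids=[#5:2@96] asks=[#2:6@99]
After op 6 [order #6] limit_buy(price=103, qty=5): fills=#6x#2:5@99; bids=[#5:2@96] asks=[#2:1@99]
After op 7 [order #7] limit_sell(price=95, qty=10): fills=#5x#7:2@96; bids=[-] asks=[#7:8@95 #2:1@99]
After op 8 [order #8] market_sell(qty=8): fills=none; bids=[-] asks=[#7:8@95 #2:1@99]

Answer: 1@99,5@99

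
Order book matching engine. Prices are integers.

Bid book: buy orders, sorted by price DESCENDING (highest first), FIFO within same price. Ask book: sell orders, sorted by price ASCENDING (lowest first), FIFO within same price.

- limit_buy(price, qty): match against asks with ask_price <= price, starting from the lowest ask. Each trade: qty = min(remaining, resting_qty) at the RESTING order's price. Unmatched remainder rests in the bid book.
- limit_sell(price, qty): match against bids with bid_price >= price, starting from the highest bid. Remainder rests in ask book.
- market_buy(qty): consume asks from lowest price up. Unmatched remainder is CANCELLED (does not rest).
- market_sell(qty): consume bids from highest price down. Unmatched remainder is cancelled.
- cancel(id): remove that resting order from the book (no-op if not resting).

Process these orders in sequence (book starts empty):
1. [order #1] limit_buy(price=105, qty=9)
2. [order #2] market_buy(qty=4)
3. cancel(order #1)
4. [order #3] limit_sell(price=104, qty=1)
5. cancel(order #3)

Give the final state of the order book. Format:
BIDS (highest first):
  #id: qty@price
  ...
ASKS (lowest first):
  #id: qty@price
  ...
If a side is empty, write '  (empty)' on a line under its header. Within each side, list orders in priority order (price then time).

After op 1 [order #1] limit_buy(price=105, qty=9): fills=none; bids=[#1:9@105] asks=[-]
After op 2 [order #2] market_buy(qty=4): fills=none; bids=[#1:9@105] asks=[-]
After op 3 cancel(order #1): fills=none; bids=[-] asks=[-]
After op 4 [order #3] limit_sell(price=104, qty=1): fills=none; bids=[-] asks=[#3:1@104]
After op 5 cancel(order #3): fills=none; bids=[-] asks=[-]

Answer: BIDS (highest first):
  (empty)
ASKS (lowest first):
  (empty)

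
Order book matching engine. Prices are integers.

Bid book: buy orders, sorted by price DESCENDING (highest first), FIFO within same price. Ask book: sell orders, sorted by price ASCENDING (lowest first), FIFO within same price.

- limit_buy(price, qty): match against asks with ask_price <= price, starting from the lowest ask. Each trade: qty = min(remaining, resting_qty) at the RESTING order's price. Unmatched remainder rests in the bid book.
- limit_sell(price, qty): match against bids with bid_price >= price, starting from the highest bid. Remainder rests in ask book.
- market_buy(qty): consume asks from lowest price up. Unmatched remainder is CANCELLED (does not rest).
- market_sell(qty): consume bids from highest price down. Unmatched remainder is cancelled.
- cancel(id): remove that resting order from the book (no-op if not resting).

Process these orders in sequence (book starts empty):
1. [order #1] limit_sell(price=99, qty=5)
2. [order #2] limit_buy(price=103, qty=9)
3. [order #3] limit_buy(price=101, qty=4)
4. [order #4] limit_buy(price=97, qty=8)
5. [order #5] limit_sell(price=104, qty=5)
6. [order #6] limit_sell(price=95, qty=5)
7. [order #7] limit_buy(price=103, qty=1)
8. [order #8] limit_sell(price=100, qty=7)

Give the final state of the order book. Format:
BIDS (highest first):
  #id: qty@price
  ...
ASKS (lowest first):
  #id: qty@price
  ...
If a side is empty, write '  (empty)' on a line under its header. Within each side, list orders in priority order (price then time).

Answer: BIDS (highest first):
  #4: 8@97
ASKS (lowest first):
  #8: 3@100
  #5: 5@104

Derivation:
After op 1 [order #1] limit_sell(price=99, qty=5): fills=none; bids=[-] asks=[#1:5@99]
After op 2 [order #2] limit_buy(price=103, qty=9): fills=#2x#1:5@99; bids=[#2:4@103] asks=[-]
After op 3 [order #3] limit_buy(price=101, qty=4): fills=none; bids=[#2:4@103 #3:4@101] asks=[-]
After op 4 [order #4] limit_buy(price=97, qty=8): fills=none; bids=[#2:4@103 #3:4@101 #4:8@97] asks=[-]
After op 5 [order #5] limit_sell(price=104, qty=5): fills=none; bids=[#2:4@103 #3:4@101 #4:8@97] asks=[#5:5@104]
After op 6 [order #6] limit_sell(price=95, qty=5): fills=#2x#6:4@103 #3x#6:1@101; bids=[#3:3@101 #4:8@97] asks=[#5:5@104]
After op 7 [order #7] limit_buy(price=103, qty=1): fills=none; bids=[#7:1@103 #3:3@101 #4:8@97] asks=[#5:5@104]
After op 8 [order #8] limit_sell(price=100, qty=7): fills=#7x#8:1@103 #3x#8:3@101; bids=[#4:8@97] asks=[#8:3@100 #5:5@104]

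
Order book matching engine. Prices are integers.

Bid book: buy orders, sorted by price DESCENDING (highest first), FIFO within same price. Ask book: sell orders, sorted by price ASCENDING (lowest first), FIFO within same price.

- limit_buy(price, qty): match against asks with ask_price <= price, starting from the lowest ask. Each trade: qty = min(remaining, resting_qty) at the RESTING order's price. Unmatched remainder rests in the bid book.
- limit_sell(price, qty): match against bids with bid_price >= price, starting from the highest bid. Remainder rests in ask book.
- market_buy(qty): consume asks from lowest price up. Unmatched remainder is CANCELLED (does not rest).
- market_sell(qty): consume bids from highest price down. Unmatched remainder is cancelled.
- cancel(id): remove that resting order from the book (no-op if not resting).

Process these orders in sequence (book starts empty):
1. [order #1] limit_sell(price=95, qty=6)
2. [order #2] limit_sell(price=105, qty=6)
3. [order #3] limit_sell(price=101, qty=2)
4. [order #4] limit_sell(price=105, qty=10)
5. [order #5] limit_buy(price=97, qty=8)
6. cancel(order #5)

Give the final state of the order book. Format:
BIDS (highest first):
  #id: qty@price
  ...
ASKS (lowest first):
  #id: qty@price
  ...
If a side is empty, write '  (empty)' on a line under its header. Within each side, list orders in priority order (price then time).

After op 1 [order #1] limit_sell(price=95, qty=6): fills=none; bids=[-] asks=[#1:6@95]
After op 2 [order #2] limit_sell(price=105, qty=6): fills=none; bids=[-] asks=[#1:6@95 #2:6@105]
After op 3 [order #3] limit_sell(price=101, qty=2): fills=none; bids=[-] asks=[#1:6@95 #3:2@101 #2:6@105]
After op 4 [order #4] limit_sell(price=105, qty=10): fills=none; bids=[-] asks=[#1:6@95 #3:2@101 #2:6@105 #4:10@105]
After op 5 [order #5] limit_buy(price=97, qty=8): fills=#5x#1:6@95; bids=[#5:2@97] asks=[#3:2@101 #2:6@105 #4:10@105]
After op 6 cancel(order #5): fills=none; bids=[-] asks=[#3:2@101 #2:6@105 #4:10@105]

Answer: BIDS (highest first):
  (empty)
ASKS (lowest first):
  #3: 2@101
  #2: 6@105
  #4: 10@105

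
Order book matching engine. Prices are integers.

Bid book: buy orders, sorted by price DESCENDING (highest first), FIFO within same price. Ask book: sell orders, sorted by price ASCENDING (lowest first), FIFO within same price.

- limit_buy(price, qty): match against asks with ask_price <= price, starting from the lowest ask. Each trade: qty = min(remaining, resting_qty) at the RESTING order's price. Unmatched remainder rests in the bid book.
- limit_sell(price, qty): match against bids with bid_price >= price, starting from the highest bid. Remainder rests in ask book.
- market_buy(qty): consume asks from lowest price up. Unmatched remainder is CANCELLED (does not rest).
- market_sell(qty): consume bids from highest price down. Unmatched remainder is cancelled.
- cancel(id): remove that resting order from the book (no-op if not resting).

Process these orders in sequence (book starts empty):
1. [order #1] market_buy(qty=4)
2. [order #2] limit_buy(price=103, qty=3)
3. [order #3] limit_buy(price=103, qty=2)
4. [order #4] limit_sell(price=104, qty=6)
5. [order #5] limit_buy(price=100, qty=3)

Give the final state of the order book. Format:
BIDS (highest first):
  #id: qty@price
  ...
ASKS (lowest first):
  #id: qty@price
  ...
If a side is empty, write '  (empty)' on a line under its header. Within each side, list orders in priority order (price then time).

After op 1 [order #1] market_buy(qty=4): fills=none; bids=[-] asks=[-]
After op 2 [order #2] limit_buy(price=103, qty=3): fills=none; bids=[#2:3@103] asks=[-]
After op 3 [order #3] limit_buy(price=103, qty=2): fills=none; bids=[#2:3@103 #3:2@103] asks=[-]
After op 4 [order #4] limit_sell(price=104, qty=6): fills=none; bids=[#2:3@103 #3:2@103] asks=[#4:6@104]
After op 5 [order #5] limit_buy(price=100, qty=3): fills=none; bids=[#2:3@103 #3:2@103 #5:3@100] asks=[#4:6@104]

Answer: BIDS (highest first):
  #2: 3@103
  #3: 2@103
  #5: 3@100
ASKS (lowest first):
  #4: 6@104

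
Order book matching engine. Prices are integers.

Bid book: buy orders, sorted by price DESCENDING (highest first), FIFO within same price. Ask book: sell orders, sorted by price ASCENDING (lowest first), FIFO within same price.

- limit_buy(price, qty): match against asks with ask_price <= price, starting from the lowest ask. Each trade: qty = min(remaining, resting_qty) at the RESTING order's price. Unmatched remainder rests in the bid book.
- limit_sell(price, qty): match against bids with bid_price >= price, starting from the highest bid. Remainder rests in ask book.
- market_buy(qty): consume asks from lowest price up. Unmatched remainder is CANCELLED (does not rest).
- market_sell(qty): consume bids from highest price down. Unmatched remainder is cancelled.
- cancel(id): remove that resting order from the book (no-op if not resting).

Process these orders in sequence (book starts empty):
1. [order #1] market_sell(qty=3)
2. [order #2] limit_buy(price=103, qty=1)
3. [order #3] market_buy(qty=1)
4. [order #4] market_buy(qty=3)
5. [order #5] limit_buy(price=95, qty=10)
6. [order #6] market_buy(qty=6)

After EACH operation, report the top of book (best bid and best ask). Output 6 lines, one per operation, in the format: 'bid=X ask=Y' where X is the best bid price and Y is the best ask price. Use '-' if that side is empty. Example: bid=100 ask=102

After op 1 [order #1] market_sell(qty=3): fills=none; bids=[-] asks=[-]
After op 2 [order #2] limit_buy(price=103, qty=1): fills=none; bids=[#2:1@103] asks=[-]
After op 3 [order #3] market_buy(qty=1): fills=none; bids=[#2:1@103] asks=[-]
After op 4 [order #4] market_buy(qty=3): fills=none; bids=[#2:1@103] asks=[-]
After op 5 [order #5] limit_buy(price=95, qty=10): fills=none; bids=[#2:1@103 #5:10@95] asks=[-]
After op 6 [order #6] market_buy(qty=6): fills=none; bids=[#2:1@103 #5:10@95] asks=[-]

Answer: bid=- ask=-
bid=103 ask=-
bid=103 ask=-
bid=103 ask=-
bid=103 ask=-
bid=103 ask=-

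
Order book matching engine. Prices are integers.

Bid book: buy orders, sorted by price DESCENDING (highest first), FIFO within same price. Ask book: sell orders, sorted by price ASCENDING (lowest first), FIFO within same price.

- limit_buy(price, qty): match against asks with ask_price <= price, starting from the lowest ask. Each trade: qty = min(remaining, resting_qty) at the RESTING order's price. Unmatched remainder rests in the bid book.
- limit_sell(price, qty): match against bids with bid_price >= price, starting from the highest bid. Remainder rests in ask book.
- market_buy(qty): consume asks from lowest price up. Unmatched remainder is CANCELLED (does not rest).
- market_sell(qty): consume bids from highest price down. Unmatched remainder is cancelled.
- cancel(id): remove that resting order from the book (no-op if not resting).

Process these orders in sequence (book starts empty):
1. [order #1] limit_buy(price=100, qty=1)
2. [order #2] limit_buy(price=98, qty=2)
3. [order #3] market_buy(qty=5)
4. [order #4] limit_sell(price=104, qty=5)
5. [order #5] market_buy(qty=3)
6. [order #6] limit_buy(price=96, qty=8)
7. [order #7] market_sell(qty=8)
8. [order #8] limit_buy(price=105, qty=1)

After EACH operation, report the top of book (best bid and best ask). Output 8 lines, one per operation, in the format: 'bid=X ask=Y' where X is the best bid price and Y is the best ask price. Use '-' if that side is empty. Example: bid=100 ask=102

Answer: bid=100 ask=-
bid=100 ask=-
bid=100 ask=-
bid=100 ask=104
bid=100 ask=104
bid=100 ask=104
bid=96 ask=104
bid=96 ask=104

Derivation:
After op 1 [order #1] limit_buy(price=100, qty=1): fills=none; bids=[#1:1@100] asks=[-]
After op 2 [order #2] limit_buy(price=98, qty=2): fills=none; bids=[#1:1@100 #2:2@98] asks=[-]
After op 3 [order #3] market_buy(qty=5): fills=none; bids=[#1:1@100 #2:2@98] asks=[-]
After op 4 [order #4] limit_sell(price=104, qty=5): fills=none; bids=[#1:1@100 #2:2@98] asks=[#4:5@104]
After op 5 [order #5] market_buy(qty=3): fills=#5x#4:3@104; bids=[#1:1@100 #2:2@98] asks=[#4:2@104]
After op 6 [order #6] limit_buy(price=96, qty=8): fills=none; bids=[#1:1@100 #2:2@98 #6:8@96] asks=[#4:2@104]
After op 7 [order #7] market_sell(qty=8): fills=#1x#7:1@100 #2x#7:2@98 #6x#7:5@96; bids=[#6:3@96] asks=[#4:2@104]
After op 8 [order #8] limit_buy(price=105, qty=1): fills=#8x#4:1@104; bids=[#6:3@96] asks=[#4:1@104]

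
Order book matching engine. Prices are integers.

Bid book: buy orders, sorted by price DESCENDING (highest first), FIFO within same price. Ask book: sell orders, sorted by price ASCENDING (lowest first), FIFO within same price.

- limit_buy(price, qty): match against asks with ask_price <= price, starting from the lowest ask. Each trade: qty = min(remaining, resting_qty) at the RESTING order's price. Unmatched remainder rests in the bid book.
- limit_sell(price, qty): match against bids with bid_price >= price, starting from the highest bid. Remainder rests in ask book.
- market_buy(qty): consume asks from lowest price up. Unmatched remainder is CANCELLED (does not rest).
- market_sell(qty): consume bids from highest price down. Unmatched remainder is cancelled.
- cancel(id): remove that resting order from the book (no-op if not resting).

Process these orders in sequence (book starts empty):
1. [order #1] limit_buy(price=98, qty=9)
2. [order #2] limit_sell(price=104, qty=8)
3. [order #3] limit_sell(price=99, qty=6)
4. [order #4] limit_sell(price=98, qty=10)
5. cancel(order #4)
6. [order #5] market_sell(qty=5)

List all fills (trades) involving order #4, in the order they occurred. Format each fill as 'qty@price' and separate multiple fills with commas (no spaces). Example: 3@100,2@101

Answer: 9@98

Derivation:
After op 1 [order #1] limit_buy(price=98, qty=9): fills=none; bids=[#1:9@98] asks=[-]
After op 2 [order #2] limit_sell(price=104, qty=8): fills=none; bids=[#1:9@98] asks=[#2:8@104]
After op 3 [order #3] limit_sell(price=99, qty=6): fills=none; bids=[#1:9@98] asks=[#3:6@99 #2:8@104]
After op 4 [order #4] limit_sell(price=98, qty=10): fills=#1x#4:9@98; bids=[-] asks=[#4:1@98 #3:6@99 #2:8@104]
After op 5 cancel(order #4): fills=none; bids=[-] asks=[#3:6@99 #2:8@104]
After op 6 [order #5] market_sell(qty=5): fills=none; bids=[-] asks=[#3:6@99 #2:8@104]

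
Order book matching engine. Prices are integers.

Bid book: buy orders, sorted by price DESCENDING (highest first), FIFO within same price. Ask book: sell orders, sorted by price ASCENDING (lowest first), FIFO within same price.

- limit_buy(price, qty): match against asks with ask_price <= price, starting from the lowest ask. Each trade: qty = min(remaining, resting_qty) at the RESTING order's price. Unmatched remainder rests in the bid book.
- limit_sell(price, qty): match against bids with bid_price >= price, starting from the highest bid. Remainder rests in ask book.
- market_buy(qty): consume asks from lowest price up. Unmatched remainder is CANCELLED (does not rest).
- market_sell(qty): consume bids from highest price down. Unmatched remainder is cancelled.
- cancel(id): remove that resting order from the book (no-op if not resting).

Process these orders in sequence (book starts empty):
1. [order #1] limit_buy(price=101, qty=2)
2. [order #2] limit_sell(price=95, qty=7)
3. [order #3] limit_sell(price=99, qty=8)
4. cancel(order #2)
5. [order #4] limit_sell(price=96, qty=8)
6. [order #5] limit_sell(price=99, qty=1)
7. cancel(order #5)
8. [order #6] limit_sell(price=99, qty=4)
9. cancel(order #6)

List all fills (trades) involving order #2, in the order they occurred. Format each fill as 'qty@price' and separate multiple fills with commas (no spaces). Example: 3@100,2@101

After op 1 [order #1] limit_buy(price=101, qty=2): fills=none; bids=[#1:2@101] asks=[-]
After op 2 [order #2] limit_sell(price=95, qty=7): fills=#1x#2:2@101; bids=[-] asks=[#2:5@95]
After op 3 [order #3] limit_sell(price=99, qty=8): fills=none; bids=[-] asks=[#2:5@95 #3:8@99]
After op 4 cancel(order #2): fills=none; bids=[-] asks=[#3:8@99]
After op 5 [order #4] limit_sell(price=96, qty=8): fills=none; bids=[-] asks=[#4:8@96 #3:8@99]
After op 6 [order #5] limit_sell(price=99, qty=1): fills=none; bids=[-] asks=[#4:8@96 #3:8@99 #5:1@99]
After op 7 cancel(order #5): fills=none; bids=[-] asks=[#4:8@96 #3:8@99]
After op 8 [order #6] limit_sell(price=99, qty=4): fills=none; bids=[-] asks=[#4:8@96 #3:8@99 #6:4@99]
After op 9 cancel(order #6): fills=none; bids=[-] asks=[#4:8@96 #3:8@99]

Answer: 2@101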